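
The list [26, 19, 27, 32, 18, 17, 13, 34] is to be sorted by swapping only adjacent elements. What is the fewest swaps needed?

16 swaps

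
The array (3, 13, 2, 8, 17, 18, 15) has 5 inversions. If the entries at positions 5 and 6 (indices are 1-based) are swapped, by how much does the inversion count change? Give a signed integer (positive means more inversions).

+1

Positions 5 and 6 hold 17 and 18; after swapping, the array is [3, 13, 2, 8, 18, 17, 15].
Sweep left to right; for each value list the smaller values that follow it:
3 → 2 → 1
13 → 2, 8 → 2
2 → none → 0
8 → none → 0
18 → 17, 15 → 2
17 → 15 → 1
15 → none → 0
Sum: 1 + 2 + 0 + 0 + 2 + 1 + 0 = 6
Change: 6 − 5 = +1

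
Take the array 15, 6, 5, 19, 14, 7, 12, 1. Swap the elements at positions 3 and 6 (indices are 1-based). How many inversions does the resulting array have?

19

Positions 3 and 6 hold 5 and 7; after swapping, the array is [15, 6, 7, 19, 14, 5, 12, 1].
Count, for each position, how many later elements it exceeds:
15 → 6, 7, 14, 5, 12, 1 → 6
6 → 5, 1 → 2
7 → 5, 1 → 2
19 → 14, 5, 12, 1 → 4
14 → 5, 12, 1 → 3
5 → 1 → 1
12 → 1 → 1
1 → none → 0
Sum: 6 + 2 + 2 + 4 + 3 + 1 + 1 + 0 = 19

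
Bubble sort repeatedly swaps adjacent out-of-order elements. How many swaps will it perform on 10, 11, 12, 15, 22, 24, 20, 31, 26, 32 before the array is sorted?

3

Each adjacent swap fixes exactly one inversion, so the minimum swap count equals the number of inversions.
Count inversions — for each element, later elements that are smaller:
10: none → 0
11: none → 0
12: none → 0
15: none → 0
22: 20 → 1
24: 20 → 1
20: none → 0
31: 26 → 1
26: none → 0
32: none → 0
Total inversions: 0 + 0 + 0 + 0 + 1 + 1 + 0 + 1 + 0 + 0 = 3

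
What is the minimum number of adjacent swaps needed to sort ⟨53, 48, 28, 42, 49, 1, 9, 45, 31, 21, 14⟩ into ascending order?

39 adjacent swaps

Minimum adjacent swaps = number of inversions (each swap of adjacent out-of-order elements removes one inversion and no swap can remove more).
Count inversions — for each element, later elements that are smaller:
53: 48, 28, 42, 49, 1, 9, 45, 31, 21, 14 → 10
48: 28, 42, 1, 9, 45, 31, 21, 14 → 8
28: 1, 9, 21, 14 → 4
42: 1, 9, 31, 21, 14 → 5
49: 1, 9, 45, 31, 21, 14 → 6
1: none → 0
9: none → 0
45: 31, 21, 14 → 3
31: 21, 14 → 2
21: 14 → 1
14: none → 0
Total inversions: 10 + 8 + 4 + 5 + 6 + 0 + 0 + 3 + 2 + 1 + 0 = 39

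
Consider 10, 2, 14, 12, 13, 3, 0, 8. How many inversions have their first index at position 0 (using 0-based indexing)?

4 such elements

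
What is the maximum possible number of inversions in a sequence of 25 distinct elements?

300

The maximum occurs when the array is in strictly decreasing order: every one of the C(25, 2) pairs is inverted.
C(25, 2) = 25·24/2 = 300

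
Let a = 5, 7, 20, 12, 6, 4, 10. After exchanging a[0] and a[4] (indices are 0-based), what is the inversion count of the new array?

Inversions: 12

Positions 0 and 4 hold 5 and 6; after swapping, the array is [6, 7, 20, 12, 5, 4, 10].
For each element, count later entries that are smaller:
6: 2
7: 2
20: 4
12: 3
5: 1
4: 0
10: 0
Sum: 2 + 2 + 4 + 3 + 1 + 0 + 0 = 12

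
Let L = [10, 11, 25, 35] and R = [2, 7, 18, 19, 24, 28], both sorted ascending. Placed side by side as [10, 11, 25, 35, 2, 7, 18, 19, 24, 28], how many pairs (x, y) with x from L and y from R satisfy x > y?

15

For each element r of the right run, count left-run elements greater than r:
r = 2: 10, 11, 25, 35 → 4
r = 7: 10, 11, 25, 35 → 4
r = 18: 25, 35 → 2
r = 19: 25, 35 → 2
r = 24: 25, 35 → 2
r = 28: 35 → 1
Cross-inversions: 4 + 4 + 2 + 2 + 2 + 1 = 15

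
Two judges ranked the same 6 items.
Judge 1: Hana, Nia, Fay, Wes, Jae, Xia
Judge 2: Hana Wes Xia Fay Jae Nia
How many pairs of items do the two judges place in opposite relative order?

7 discordant pairs

Assign each item its position (1..6) in the first ordering, then rewrite the second ordering as that position sequence:
positions: Hana→1, Nia→2, Fay→3, Wes→4, Jae→5, Xia→6
second ordering as positions: [1, 4, 6, 3, 5, 2]
Discordant pairs = inversions in this position sequence.
1: 0
4: 3, 2 → 2
6: 3, 5, 2 → 3
3: 2 → 1
5: 2 → 1
2: 0
Total: 0 + 2 + 3 + 1 + 1 + 0 = 7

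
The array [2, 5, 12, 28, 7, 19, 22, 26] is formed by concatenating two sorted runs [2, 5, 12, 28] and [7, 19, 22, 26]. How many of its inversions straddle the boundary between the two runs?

5

For each element r of the right run, count left-run elements greater than r:
r = 7: 12, 28 → 2
r = 19: 28 → 1
r = 22: 28 → 1
r = 26: 28 → 1
Cross-inversions: 2 + 1 + 1 + 1 = 5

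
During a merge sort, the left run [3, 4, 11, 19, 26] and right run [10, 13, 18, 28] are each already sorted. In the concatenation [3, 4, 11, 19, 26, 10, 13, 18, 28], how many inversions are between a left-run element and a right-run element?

Count, for every r in R, how many entries of L exceed r:
r = 10: 11, 19, 26 → 3
r = 13: 19, 26 → 2
r = 18: 19, 26 → 2
r = 28: none → 0
Cross-inversions: 3 + 2 + 2 + 0 = 7

7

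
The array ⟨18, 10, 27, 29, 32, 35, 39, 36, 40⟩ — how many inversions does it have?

2

For each element, count later entries that are smaller:
18: 1
10: 0
27: 0
29: 0
32: 0
35: 0
39: 1
36: 0
40: 0
Sum: 1 + 0 + 0 + 0 + 0 + 0 + 1 + 0 + 0 = 2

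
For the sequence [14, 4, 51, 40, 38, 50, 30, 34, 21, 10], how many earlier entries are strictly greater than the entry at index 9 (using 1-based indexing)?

6

The element at index 9 is 21.
Elements before it: 14, 4, 51, 40, 38, 50, 30, 34
Those larger than 21: 51, 40, 38, 50, 30, 34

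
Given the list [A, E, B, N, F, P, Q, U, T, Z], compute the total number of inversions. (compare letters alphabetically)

For each element, count later entries that are smaller:
A → none → 0
E → B → 1
B → none → 0
N → F → 1
F → none → 0
P → none → 0
Q → none → 0
U → T → 1
T → none → 0
Z → none → 0
Sum: 0 + 1 + 0 + 1 + 0 + 0 + 0 + 1 + 0 + 0 = 3

Inversions: 3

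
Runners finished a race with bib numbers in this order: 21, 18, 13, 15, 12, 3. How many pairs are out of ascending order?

There are 14 out-of-order pairs.

For each element, count later entries that are smaller:
21 → 18, 13, 15, 12, 3 → 5
18 → 13, 15, 12, 3 → 4
13 → 12, 3 → 2
15 → 12, 3 → 2
12 → 3 → 1
3 → none → 0
Sum: 5 + 4 + 2 + 2 + 1 + 0 = 14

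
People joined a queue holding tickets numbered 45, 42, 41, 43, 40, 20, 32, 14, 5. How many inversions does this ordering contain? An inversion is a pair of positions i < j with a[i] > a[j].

33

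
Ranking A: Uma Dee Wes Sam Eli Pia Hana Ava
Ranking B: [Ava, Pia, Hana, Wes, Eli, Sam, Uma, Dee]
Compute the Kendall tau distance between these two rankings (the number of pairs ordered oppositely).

There are 24 discordant pairs.

Assign each item its position (1..8) in the first ordering, then rewrite the second ordering as that position sequence:
positions: Uma→1, Dee→2, Wes→3, Sam→4, Eli→5, Pia→6, Hana→7, Ava→8
second ordering as positions: [8, 6, 7, 3, 5, 4, 1, 2]
Discordant pairs = inversions in this position sequence.
8: 6, 7, 3, 5, 4, 1, 2 → 7
6: 3, 5, 4, 1, 2 → 5
7: 3, 5, 4, 1, 2 → 5
3: 1, 2 → 2
5: 4, 1, 2 → 3
4: 1, 2 → 2
1: 0
2: 0
Total: 7 + 5 + 5 + 2 + 3 + 2 + 0 + 0 = 24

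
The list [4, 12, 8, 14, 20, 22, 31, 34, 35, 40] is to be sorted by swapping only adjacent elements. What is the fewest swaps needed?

1 adjacent swap

Each adjacent swap fixes exactly one inversion, so the minimum swap count equals the number of inversions.
Count inversions — for each element, later elements that are smaller:
4: none → 0
12: 8 → 1
8: none → 0
14: none → 0
20: none → 0
22: none → 0
31: none → 0
34: none → 0
35: none → 0
40: none → 0
Total inversions: 0 + 1 + 0 + 0 + 0 + 0 + 0 + 0 + 0 + 0 = 1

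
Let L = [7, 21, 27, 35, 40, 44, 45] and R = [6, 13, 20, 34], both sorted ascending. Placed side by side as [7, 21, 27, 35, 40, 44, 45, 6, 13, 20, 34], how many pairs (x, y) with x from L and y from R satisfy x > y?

Count, for every r in R, how many entries of L exceed r:
r = 6: 7, 21, 27, 35, 40, 44, 45 → 7
r = 13: 21, 27, 35, 40, 44, 45 → 6
r = 20: 21, 27, 35, 40, 44, 45 → 6
r = 34: 35, 40, 44, 45 → 4
Cross-inversions: 7 + 6 + 6 + 4 = 23

23 cross-inversions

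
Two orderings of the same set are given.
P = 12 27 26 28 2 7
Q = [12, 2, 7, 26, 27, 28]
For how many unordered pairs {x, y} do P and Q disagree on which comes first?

There are 7 disagreeing pairs.

Assign each item its position (1..6) in the first ordering, then rewrite the second ordering as that position sequence:
positions: 12→1, 27→2, 26→3, 28→4, 2→5, 7→6
second ordering as positions: [1, 5, 6, 3, 2, 4]
Discordant pairs = inversions in this position sequence.
1: 0
5: 3, 2, 4 → 3
6: 3, 2, 4 → 3
3: 2 → 1
2: 0
4: 0
Total: 0 + 3 + 3 + 1 + 0 + 0 = 7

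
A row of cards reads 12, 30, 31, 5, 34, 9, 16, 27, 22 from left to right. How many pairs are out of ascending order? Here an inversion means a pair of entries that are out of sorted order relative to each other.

17 inversions

For each element, count later entries that are smaller:
12 → 5, 9 → 2
30 → 5, 9, 16, 27, 22 → 5
31 → 5, 9, 16, 27, 22 → 5
5 → none → 0
34 → 9, 16, 27, 22 → 4
9 → none → 0
16 → none → 0
27 → 22 → 1
22 → none → 0
Sum: 2 + 5 + 5 + 0 + 4 + 0 + 0 + 1 + 0 = 17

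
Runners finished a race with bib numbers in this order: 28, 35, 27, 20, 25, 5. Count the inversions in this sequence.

For each element, count later entries that are smaller:
28: 4
35: 4
27: 3
20: 1
25: 1
5: 0
Sum: 4 + 4 + 3 + 1 + 1 + 0 = 13

Inversions: 13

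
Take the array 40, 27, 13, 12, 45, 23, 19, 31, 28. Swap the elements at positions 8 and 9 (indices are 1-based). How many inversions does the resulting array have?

Positions 8 and 9 hold 31 and 28; after swapping, the array is [40, 27, 13, 12, 45, 23, 19, 28, 31].
Element-by-element contributions:
40: 7
27: 4
13: 1
12: 0
45: 4
23: 1
19: 0
28: 0
31: 0
Sum: 7 + 4 + 1 + 0 + 4 + 1 + 0 + 0 + 0 = 17

17 inversions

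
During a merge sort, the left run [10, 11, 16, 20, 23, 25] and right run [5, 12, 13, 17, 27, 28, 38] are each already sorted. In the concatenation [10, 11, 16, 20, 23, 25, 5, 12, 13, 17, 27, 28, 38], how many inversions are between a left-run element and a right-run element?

For each element r of the right run, count left-run elements greater than r:
r = 5: 10, 11, 16, 20, 23, 25 → 6
r = 12: 16, 20, 23, 25 → 4
r = 13: 16, 20, 23, 25 → 4
r = 17: 20, 23, 25 → 3
r = 27: none → 0
r = 28: none → 0
r = 38: none → 0
Cross-inversions: 6 + 4 + 4 + 3 + 0 + 0 + 0 = 17

17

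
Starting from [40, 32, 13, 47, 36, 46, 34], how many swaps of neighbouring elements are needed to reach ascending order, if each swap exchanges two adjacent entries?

The minimum number of adjacent swaps to sort an array equals its inversion count, since every such swap removes exactly one inversion.
Count inversions — for each element, later elements that are smaller:
40: 32, 13, 36, 34 → 4
32: 13 → 1
13: none → 0
47: 36, 46, 34 → 3
36: 34 → 1
46: 34 → 1
34: none → 0
Total inversions: 4 + 1 + 0 + 3 + 1 + 1 + 0 = 10

Adjacent swaps: 10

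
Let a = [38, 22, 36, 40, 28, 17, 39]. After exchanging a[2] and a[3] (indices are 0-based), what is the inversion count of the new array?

Positions 2 and 3 hold 36 and 40; after swapping, the array is [38, 22, 40, 36, 28, 17, 39].
Count, for each position, how many later elements it exceeds:
38: 4
22: 1
40: 4
36: 2
28: 1
17: 0
39: 0
Sum: 4 + 1 + 4 + 2 + 1 + 0 + 0 = 12

12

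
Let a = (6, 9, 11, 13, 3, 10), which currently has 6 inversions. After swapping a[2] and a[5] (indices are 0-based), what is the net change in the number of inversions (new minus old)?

Positions 2 and 5 hold 11 and 10; after swapping, the array is [6, 9, 10, 13, 3, 11].
Element-by-element contributions:
6: 1
9: 1
10: 1
13: 2
3: 0
11: 0
Sum: 1 + 1 + 1 + 2 + 0 + 0 = 5
Change: 5 − 6 = -1

-1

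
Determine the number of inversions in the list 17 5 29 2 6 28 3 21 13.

Inversions: 18

Count, for each position, how many later elements it exceeds:
17 → 5, 2, 6, 3, 13 → 5
5 → 2, 3 → 2
29 → 2, 6, 28, 3, 21, 13 → 6
2 → none → 0
6 → 3 → 1
28 → 3, 21, 13 → 3
3 → none → 0
21 → 13 → 1
13 → none → 0
Sum: 5 + 2 + 6 + 0 + 1 + 3 + 0 + 1 + 0 = 18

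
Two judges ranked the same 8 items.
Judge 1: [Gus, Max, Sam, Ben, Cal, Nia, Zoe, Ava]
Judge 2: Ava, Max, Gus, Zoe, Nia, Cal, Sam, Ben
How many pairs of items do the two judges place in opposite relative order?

17 discordant pairs

Assign each item its position (1..8) in the first ordering, then rewrite the second ordering as that position sequence:
positions: Gus→1, Max→2, Sam→3, Ben→4, Cal→5, Nia→6, Zoe→7, Ava→8
second ordering as positions: [8, 2, 1, 7, 6, 5, 3, 4]
Discordant pairs = inversions in this position sequence.
8: 2, 1, 7, 6, 5, 3, 4 → 7
2: 1 → 1
1: 0
7: 6, 5, 3, 4 → 4
6: 5, 3, 4 → 3
5: 3, 4 → 2
3: 0
4: 0
Total: 7 + 1 + 0 + 4 + 3 + 2 + 0 + 0 = 17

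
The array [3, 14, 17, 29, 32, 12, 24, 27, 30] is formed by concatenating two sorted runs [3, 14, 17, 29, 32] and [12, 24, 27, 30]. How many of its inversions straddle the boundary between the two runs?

For each element r of the right run, count left-run elements greater than r:
r = 12: 14, 17, 29, 32 → 4
r = 24: 29, 32 → 2
r = 27: 29, 32 → 2
r = 30: 32 → 1
Cross-inversions: 4 + 2 + 2 + 1 = 9

9 cross-inversions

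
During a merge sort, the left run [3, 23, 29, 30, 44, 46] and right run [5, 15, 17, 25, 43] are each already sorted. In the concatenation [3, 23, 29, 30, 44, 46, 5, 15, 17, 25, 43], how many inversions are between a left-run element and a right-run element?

21 split inversions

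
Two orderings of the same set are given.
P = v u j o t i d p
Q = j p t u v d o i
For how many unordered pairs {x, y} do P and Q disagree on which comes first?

Assign each item its position (1..8) in the first ordering, then rewrite the second ordering as that position sequence:
positions: v→1, u→2, j→3, o→4, t→5, i→6, d→7, p→8
second ordering as positions: [3, 8, 5, 2, 1, 7, 4, 6]
Discordant pairs = inversions in this position sequence.
3: 2, 1 → 2
8: 5, 2, 1, 7, 4, 6 → 6
5: 2, 1, 4 → 3
2: 1 → 1
1: 0
7: 4, 6 → 2
4: 0
6: 0
Total: 2 + 6 + 3 + 1 + 0 + 2 + 0 + 0 = 14

There are 14 disagreeing pairs.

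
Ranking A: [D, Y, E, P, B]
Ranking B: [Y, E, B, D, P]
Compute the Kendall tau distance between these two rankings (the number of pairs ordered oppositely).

4 discordant pairs

Assign each item its position (1..5) in the first ordering, then rewrite the second ordering as that position sequence:
positions: D→1, Y→2, E→3, P→4, B→5
second ordering as positions: [2, 3, 5, 1, 4]
Discordant pairs = inversions in this position sequence.
2: 1 → 1
3: 1 → 1
5: 1, 4 → 2
1: 0
4: 0
Total: 1 + 1 + 2 + 0 + 0 = 4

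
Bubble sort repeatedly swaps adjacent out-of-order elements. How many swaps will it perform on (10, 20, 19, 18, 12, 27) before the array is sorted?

The minimum number of adjacent swaps to sort an array equals its inversion count, since every such swap removes exactly one inversion.
Count inversions — for each element, later elements that are smaller:
10: none → 0
20: 19, 18, 12 → 3
19: 18, 12 → 2
18: 12 → 1
12: none → 0
27: none → 0
Total inversions: 0 + 3 + 2 + 1 + 0 + 0 = 6

6 adjacent swaps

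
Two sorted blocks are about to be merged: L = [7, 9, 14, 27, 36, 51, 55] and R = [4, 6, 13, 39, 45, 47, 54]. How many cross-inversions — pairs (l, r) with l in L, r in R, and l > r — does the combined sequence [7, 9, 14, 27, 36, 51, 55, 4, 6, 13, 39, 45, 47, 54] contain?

Take each right-half value and tally the left-half values above it:
r = 4: 7, 9, 14, 27, 36, 51, 55 → 7
r = 6: 7, 9, 14, 27, 36, 51, 55 → 7
r = 13: 14, 27, 36, 51, 55 → 5
r = 39: 51, 55 → 2
r = 45: 51, 55 → 2
r = 47: 51, 55 → 2
r = 54: 55 → 1
Cross-inversions: 7 + 7 + 5 + 2 + 2 + 2 + 1 = 26

26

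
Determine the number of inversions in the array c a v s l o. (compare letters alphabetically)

6 inversions

Sweep left to right; for each value list the smaller values that follow it:
c: 1
a: 0
v: 3
s: 2
l: 0
o: 0
Sum: 1 + 0 + 3 + 2 + 0 + 0 = 6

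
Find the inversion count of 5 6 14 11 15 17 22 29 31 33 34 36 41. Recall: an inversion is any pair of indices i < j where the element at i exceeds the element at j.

Out-of-order pairs: 1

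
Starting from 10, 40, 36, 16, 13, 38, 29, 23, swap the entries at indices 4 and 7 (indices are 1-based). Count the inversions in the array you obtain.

Positions 4 and 7 hold 16 and 29; after swapping, the array is [10, 40, 36, 29, 13, 38, 16, 23].
Element-by-element contributions:
10 → none → 0
40 → 36, 29, 13, 38, 16, 23 → 6
36 → 29, 13, 16, 23 → 4
29 → 13, 16, 23 → 3
13 → none → 0
38 → 16, 23 → 2
16 → none → 0
23 → none → 0
Sum: 0 + 6 + 4 + 3 + 0 + 2 + 0 + 0 = 15

There are 15 inversions.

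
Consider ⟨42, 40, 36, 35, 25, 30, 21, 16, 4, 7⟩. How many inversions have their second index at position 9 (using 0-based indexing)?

8

The element at index 9 is 7.
Elements before it: 42, 40, 36, 35, 25, 30, 21, 16, 4
Those larger than 7: 42, 40, 36, 35, 25, 30, 21, 16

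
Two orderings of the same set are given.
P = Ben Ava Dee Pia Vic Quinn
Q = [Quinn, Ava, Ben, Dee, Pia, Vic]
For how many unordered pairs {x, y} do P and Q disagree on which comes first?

Assign each item its position (1..6) in the first ordering, then rewrite the second ordering as that position sequence:
positions: Ben→1, Ava→2, Dee→3, Pia→4, Vic→5, Quinn→6
second ordering as positions: [6, 2, 1, 3, 4, 5]
Discordant pairs = inversions in this position sequence.
6: 2, 1, 3, 4, 5 → 5
2: 1 → 1
1: 0
3: 0
4: 0
5: 0
Total: 5 + 1 + 0 + 0 + 0 + 0 = 6

6 disagreeing pairs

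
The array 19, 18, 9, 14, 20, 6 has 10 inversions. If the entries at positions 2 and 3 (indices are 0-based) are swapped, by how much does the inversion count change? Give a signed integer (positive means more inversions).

+1

Positions 2 and 3 hold 9 and 14; after swapping, the array is [19, 18, 14, 9, 20, 6].
Count, for each position, how many later elements it exceeds:
19 → 18, 14, 9, 6 → 4
18 → 14, 9, 6 → 3
14 → 9, 6 → 2
9 → 6 → 1
20 → 6 → 1
6 → none → 0
Sum: 4 + 3 + 2 + 1 + 1 + 0 = 11
Change: 11 − 10 = +1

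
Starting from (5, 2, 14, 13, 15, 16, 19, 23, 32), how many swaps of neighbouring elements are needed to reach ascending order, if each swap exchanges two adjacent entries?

Minimum adjacent swaps = number of inversions (each swap of adjacent out-of-order elements removes one inversion and no swap can remove more).
Count inversions — for each element, later elements that are smaller:
5: 2 → 1
2: none → 0
14: 13 → 1
13: none → 0
15: none → 0
16: none → 0
19: none → 0
23: none → 0
32: none → 0
Total inversions: 1 + 0 + 1 + 0 + 0 + 0 + 0 + 0 + 0 = 2

2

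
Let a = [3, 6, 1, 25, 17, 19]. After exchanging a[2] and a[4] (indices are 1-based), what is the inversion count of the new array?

There are 5 inversions.

Positions 2 and 4 hold 6 and 25; after swapping, the array is [3, 25, 1, 6, 17, 19].
For each element, count later entries that are smaller:
3: 1
25: 4
1: 0
6: 0
17: 0
19: 0
Sum: 1 + 4 + 0 + 0 + 0 + 0 = 5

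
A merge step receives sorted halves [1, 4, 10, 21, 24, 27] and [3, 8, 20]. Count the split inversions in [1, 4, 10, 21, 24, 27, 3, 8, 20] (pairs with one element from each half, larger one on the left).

12

For each element r of the right run, count left-run elements greater than r:
r = 3: 4, 10, 21, 24, 27 → 5
r = 8: 10, 21, 24, 27 → 4
r = 20: 21, 24, 27 → 3
Cross-inversions: 5 + 4 + 3 = 12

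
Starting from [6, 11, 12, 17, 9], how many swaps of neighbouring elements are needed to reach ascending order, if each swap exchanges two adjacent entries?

Minimum adjacent swaps = number of inversions (each swap of adjacent out-of-order elements removes one inversion and no swap can remove more).
Count inversions — for each element, later elements that are smaller:
6: none → 0
11: 9 → 1
12: 9 → 1
17: 9 → 1
9: none → 0
Total inversions: 0 + 1 + 1 + 1 + 0 = 3

3 adjacent swaps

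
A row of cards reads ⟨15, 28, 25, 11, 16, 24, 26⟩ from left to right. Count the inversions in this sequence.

9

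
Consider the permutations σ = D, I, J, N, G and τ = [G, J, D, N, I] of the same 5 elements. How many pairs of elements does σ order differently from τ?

7 discordant pairs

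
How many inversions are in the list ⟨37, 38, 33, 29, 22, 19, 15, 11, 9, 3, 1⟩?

Element-by-element contributions:
37 → 33, 29, 22, 19, 15, 11, 9, 3, 1 → 9
38 → 33, 29, 22, 19, 15, 11, 9, 3, 1 → 9
33 → 29, 22, 19, 15, 11, 9, 3, 1 → 8
29 → 22, 19, 15, 11, 9, 3, 1 → 7
22 → 19, 15, 11, 9, 3, 1 → 6
19 → 15, 11, 9, 3, 1 → 5
15 → 11, 9, 3, 1 → 4
11 → 9, 3, 1 → 3
9 → 3, 1 → 2
3 → 1 → 1
1 → none → 0
Sum: 9 + 9 + 8 + 7 + 6 + 5 + 4 + 3 + 2 + 1 + 0 = 54

There are 54 inversions.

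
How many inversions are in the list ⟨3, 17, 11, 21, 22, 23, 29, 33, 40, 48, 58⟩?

1

For each element, count later entries that are smaller:
3: 0
17: 1
11: 0
21: 0
22: 0
23: 0
29: 0
33: 0
40: 0
48: 0
58: 0
Sum: 0 + 1 + 0 + 0 + 0 + 0 + 0 + 0 + 0 + 0 + 0 = 1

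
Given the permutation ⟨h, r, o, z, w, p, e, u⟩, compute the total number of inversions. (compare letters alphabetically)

13

Sweep left to right; for each value list the smaller values that follow it:
h → e → 1
r → o, p, e → 3
o → e → 1
z → w, p, e, u → 4
w → p, e, u → 3
p → e → 1
e → none → 0
u → none → 0
Sum: 1 + 3 + 1 + 4 + 3 + 1 + 0 + 0 = 13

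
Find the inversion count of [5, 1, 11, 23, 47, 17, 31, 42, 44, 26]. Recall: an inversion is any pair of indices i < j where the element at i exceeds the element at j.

Out-of-order pairs: 10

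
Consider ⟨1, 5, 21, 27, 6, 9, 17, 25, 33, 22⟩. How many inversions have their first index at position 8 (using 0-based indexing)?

The element at index 8 is 33.
Elements after it: 22
Those smaller than 33: 22

1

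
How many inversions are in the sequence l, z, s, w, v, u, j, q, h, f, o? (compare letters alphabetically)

There are 41 inversions.

Sweep left to right; for each value list the smaller values that follow it:
l → j, h, f → 3
z → s, w, v, u, j, q, h, f, o → 9
s → j, q, h, f, o → 5
w → v, u, j, q, h, f, o → 7
v → u, j, q, h, f, o → 6
u → j, q, h, f, o → 5
j → h, f → 2
q → h, f, o → 3
h → f → 1
f → none → 0
o → none → 0
Sum: 3 + 9 + 5 + 7 + 6 + 5 + 2 + 3 + 1 + 0 + 0 = 41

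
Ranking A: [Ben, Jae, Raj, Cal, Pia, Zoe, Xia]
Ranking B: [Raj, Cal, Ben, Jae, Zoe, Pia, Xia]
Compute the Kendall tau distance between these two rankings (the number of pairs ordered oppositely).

5

Assign each item its position (1..7) in the first ordering, then rewrite the second ordering as that position sequence:
positions: Ben→1, Jae→2, Raj→3, Cal→4, Pia→5, Zoe→6, Xia→7
second ordering as positions: [3, 4, 1, 2, 6, 5, 7]
Discordant pairs = inversions in this position sequence.
3: 1, 2 → 2
4: 1, 2 → 2
1: 0
2: 0
6: 5 → 1
5: 0
7: 0
Total: 2 + 2 + 0 + 0 + 1 + 0 + 0 = 5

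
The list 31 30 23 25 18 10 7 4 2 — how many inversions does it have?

For each element, count later entries that are smaller:
31: 8
30: 7
23: 5
25: 5
18: 4
10: 3
7: 2
4: 1
2: 0
Sum: 8 + 7 + 5 + 5 + 4 + 3 + 2 + 1 + 0 = 35

35 inversions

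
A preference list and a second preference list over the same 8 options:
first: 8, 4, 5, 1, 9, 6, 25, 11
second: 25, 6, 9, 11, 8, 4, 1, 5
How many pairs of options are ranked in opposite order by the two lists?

20 pairs

Assign each item its position (1..8) in the first ordering, then rewrite the second ordering as that position sequence:
positions: 8→1, 4→2, 5→3, 1→4, 9→5, 6→6, 25→7, 11→8
second ordering as positions: [7, 6, 5, 8, 1, 2, 4, 3]
Discordant pairs = inversions in this position sequence.
7: 6, 5, 1, 2, 4, 3 → 6
6: 5, 1, 2, 4, 3 → 5
5: 1, 2, 4, 3 → 4
8: 1, 2, 4, 3 → 4
1: 0
2: 0
4: 3 → 1
3: 0
Total: 6 + 5 + 4 + 4 + 0 + 0 + 1 + 0 = 20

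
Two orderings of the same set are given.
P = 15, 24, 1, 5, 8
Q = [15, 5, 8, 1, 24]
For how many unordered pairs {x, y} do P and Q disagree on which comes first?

5 disagreeing pairs

Assign each item its position (1..5) in the first ordering, then rewrite the second ordering as that position sequence:
positions: 15→1, 24→2, 1→3, 5→4, 8→5
second ordering as positions: [1, 4, 5, 3, 2]
Discordant pairs = inversions in this position sequence.
1: 0
4: 3, 2 → 2
5: 3, 2 → 2
3: 2 → 1
2: 0
Total: 0 + 2 + 2 + 1 + 0 = 5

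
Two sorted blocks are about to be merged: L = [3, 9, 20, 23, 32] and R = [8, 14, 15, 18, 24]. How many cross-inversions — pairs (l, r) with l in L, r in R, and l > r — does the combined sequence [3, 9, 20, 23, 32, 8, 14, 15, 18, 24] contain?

Count, for every r in R, how many entries of L exceed r:
r = 8: 9, 20, 23, 32 → 4
r = 14: 20, 23, 32 → 3
r = 15: 20, 23, 32 → 3
r = 18: 20, 23, 32 → 3
r = 24: 32 → 1
Cross-inversions: 4 + 3 + 3 + 3 + 1 = 14

14 split inversions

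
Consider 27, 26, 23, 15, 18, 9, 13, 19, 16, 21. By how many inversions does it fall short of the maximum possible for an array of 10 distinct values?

15 inversions short

Maximum inversions for 10 distinct elements is C(10, 2) = 10·9/2 = 45.
Current inversions — for each element, count later smaller elements:
27: 9
26: 8
23: 7
15: 2
18: 3
9: 0
13: 0
19: 1
16: 0
21: 0
Current total: 9 + 8 + 7 + 2 + 3 + 0 + 0 + 1 + 0 + 0 = 30
Shortfall: 45 − 30 = 15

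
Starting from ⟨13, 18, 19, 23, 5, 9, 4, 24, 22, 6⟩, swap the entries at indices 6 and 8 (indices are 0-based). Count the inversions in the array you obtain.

Positions 6 and 8 hold 4 and 22; after swapping, the array is [13, 18, 19, 23, 5, 9, 22, 24, 4, 6].
Sweep left to right; for each value list the smaller values that follow it:
13: 4
18: 4
19: 4
23: 5
5: 1
9: 2
22: 2
24: 2
4: 0
6: 0
Sum: 4 + 4 + 4 + 5 + 1 + 2 + 2 + 2 + 0 + 0 = 24

24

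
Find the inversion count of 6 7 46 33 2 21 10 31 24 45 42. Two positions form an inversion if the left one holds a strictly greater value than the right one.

Count, for each position, how many later elements it exceeds:
6 → 2 → 1
7 → 2 → 1
46 → 33, 2, 21, 10, 31, 24, 45, 42 → 8
33 → 2, 21, 10, 31, 24 → 5
2 → none → 0
21 → 10 → 1
10 → none → 0
31 → 24 → 1
24 → none → 0
45 → 42 → 1
42 → none → 0
Sum: 1 + 1 + 8 + 5 + 0 + 1 + 0 + 1 + 0 + 1 + 0 = 18

18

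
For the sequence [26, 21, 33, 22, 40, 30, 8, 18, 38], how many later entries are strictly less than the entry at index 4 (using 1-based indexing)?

2

The element at index 4 is 22.
Elements after it: 40, 30, 8, 18, 38
Those smaller than 22: 8, 18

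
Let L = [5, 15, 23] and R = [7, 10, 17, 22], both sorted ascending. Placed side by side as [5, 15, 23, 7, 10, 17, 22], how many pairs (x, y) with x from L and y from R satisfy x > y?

Count, for every r in R, how many entries of L exceed r:
r = 7: 15, 23 → 2
r = 10: 15, 23 → 2
r = 17: 23 → 1
r = 22: 23 → 1
Cross-inversions: 2 + 2 + 1 + 1 = 6

6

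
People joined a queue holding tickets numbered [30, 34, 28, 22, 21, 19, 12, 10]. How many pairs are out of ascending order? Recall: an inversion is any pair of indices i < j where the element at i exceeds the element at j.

Inversions: 27

Element-by-element contributions:
30 → 28, 22, 21, 19, 12, 10 → 6
34 → 28, 22, 21, 19, 12, 10 → 6
28 → 22, 21, 19, 12, 10 → 5
22 → 21, 19, 12, 10 → 4
21 → 19, 12, 10 → 3
19 → 12, 10 → 2
12 → 10 → 1
10 → none → 0
Sum: 6 + 6 + 5 + 4 + 3 + 2 + 1 + 0 = 27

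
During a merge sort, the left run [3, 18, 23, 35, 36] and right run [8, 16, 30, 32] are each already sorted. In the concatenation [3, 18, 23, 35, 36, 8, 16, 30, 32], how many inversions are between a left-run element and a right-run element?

12

For each element r of the right run, count left-run elements greater than r:
r = 8: 18, 23, 35, 36 → 4
r = 16: 18, 23, 35, 36 → 4
r = 30: 35, 36 → 2
r = 32: 35, 36 → 2
Cross-inversions: 4 + 4 + 2 + 2 = 12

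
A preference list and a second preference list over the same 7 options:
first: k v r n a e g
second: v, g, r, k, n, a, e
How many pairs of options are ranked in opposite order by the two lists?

Assign each item its position (1..7) in the first ordering, then rewrite the second ordering as that position sequence:
positions: k→1, v→2, r→3, n→4, a→5, e→6, g→7
second ordering as positions: [2, 7, 3, 1, 4, 5, 6]
Discordant pairs = inversions in this position sequence.
2: 1 → 1
7: 3, 1, 4, 5, 6 → 5
3: 1 → 1
1: 0
4: 0
5: 0
6: 0
Total: 1 + 5 + 1 + 0 + 0 + 0 + 0 = 7

There are 7 pairs.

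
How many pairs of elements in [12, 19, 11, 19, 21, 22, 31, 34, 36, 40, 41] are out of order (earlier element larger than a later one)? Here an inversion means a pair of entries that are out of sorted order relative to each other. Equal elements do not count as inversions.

Inversions: 2

Sweep left to right; for each value list the smaller values that follow it:
12: 1
19: 1
11: 0
19: 0
21: 0
22: 0
31: 0
34: 0
36: 0
40: 0
41: 0
Sum: 1 + 1 + 0 + 0 + 0 + 0 + 0 + 0 + 0 + 0 + 0 = 2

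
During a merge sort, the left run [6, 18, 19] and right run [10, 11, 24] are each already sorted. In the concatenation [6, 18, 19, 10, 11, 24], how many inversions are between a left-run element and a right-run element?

Cross-inversions: 4

Take each right-half value and tally the left-half values above it:
r = 10: 18, 19 → 2
r = 11: 18, 19 → 2
r = 24: none → 0
Cross-inversions: 2 + 2 + 0 = 4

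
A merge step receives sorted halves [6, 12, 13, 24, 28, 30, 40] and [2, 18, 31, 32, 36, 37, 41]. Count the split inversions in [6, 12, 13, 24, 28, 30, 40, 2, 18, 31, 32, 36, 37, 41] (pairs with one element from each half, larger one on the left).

Count, for every r in R, how many entries of L exceed r:
r = 2: 6, 12, 13, 24, 28, 30, 40 → 7
r = 18: 24, 28, 30, 40 → 4
r = 31: 40 → 1
r = 32: 40 → 1
r = 36: 40 → 1
r = 37: 40 → 1
r = 41: none → 0
Cross-inversions: 7 + 4 + 1 + 1 + 1 + 1 + 0 = 15

15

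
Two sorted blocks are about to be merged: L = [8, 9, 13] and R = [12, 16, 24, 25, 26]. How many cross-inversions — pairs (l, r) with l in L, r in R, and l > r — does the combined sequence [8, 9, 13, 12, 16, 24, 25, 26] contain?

There is 1 split inversion.

Count, for every r in R, how many entries of L exceed r:
r = 12: 13 → 1
r = 16: none → 0
r = 24: none → 0
r = 25: none → 0
r = 26: none → 0
Cross-inversions: 1 + 0 + 0 + 0 + 0 = 1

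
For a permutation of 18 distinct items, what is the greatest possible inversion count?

153

A reversed (strictly descending) arrangement makes every pair an inversion, giving C(18, 2) inversions.
C(18, 2) = 18·17/2 = 153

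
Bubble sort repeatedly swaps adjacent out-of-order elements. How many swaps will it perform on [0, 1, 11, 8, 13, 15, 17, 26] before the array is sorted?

1 adjacent swap

The minimum number of adjacent swaps to sort an array equals its inversion count, since every such swap removes exactly one inversion.
Count inversions — for each element, later elements that are smaller:
0: none → 0
1: none → 0
11: 8 → 1
8: none → 0
13: none → 0
15: none → 0
17: none → 0
26: none → 0
Total inversions: 0 + 0 + 1 + 0 + 0 + 0 + 0 + 0 = 1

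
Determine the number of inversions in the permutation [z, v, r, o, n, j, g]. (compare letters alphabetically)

21

Sweep left to right; for each value list the smaller values that follow it:
z: 6
v: 5
r: 4
o: 3
n: 2
j: 1
g: 0
Sum: 6 + 5 + 4 + 3 + 2 + 1 + 0 = 21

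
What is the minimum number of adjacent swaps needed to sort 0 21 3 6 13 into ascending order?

3

Each adjacent swap fixes exactly one inversion, so the minimum swap count equals the number of inversions.
Count inversions — for each element, later elements that are smaller:
0: none → 0
21: 3, 6, 13 → 3
3: none → 0
6: none → 0
13: none → 0
Total inversions: 0 + 3 + 0 + 0 + 0 = 3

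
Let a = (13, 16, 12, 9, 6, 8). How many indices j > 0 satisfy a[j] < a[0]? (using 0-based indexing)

4

The element at index 0 is 13.
Elements after it: 16, 12, 9, 6, 8
Those smaller than 13: 12, 9, 6, 8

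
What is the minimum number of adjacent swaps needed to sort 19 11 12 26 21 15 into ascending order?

There are 6 swaps.

Minimum adjacent swaps = number of inversions (each swap of adjacent out-of-order elements removes one inversion and no swap can remove more).
Count inversions — for each element, later elements that are smaller:
19: 11, 12, 15 → 3
11: none → 0
12: none → 0
26: 21, 15 → 2
21: 15 → 1
15: none → 0
Total inversions: 3 + 0 + 0 + 2 + 1 + 0 = 6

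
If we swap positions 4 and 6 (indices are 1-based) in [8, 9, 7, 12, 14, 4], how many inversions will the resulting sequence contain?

Positions 4 and 6 hold 12 and 4; after swapping, the array is [8, 9, 7, 4, 14, 12].
Count, for each position, how many later elements it exceeds:
8 → 7, 4 → 2
9 → 7, 4 → 2
7 → 4 → 1
4 → none → 0
14 → 12 → 1
12 → none → 0
Sum: 2 + 2 + 1 + 0 + 1 + 0 = 6

Inversions: 6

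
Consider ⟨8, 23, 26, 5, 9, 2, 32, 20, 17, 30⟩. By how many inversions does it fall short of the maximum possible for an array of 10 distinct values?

27

Maximum inversions for 10 distinct elements is C(10, 2) = 10·9/2 = 45.
Current inversions — for each element, count later smaller elements:
8: 2
23: 5
26: 5
5: 1
9: 1
2: 0
32: 3
20: 1
17: 0
30: 0
Current total: 2 + 5 + 5 + 1 + 1 + 0 + 3 + 1 + 0 + 0 = 18
Shortfall: 45 − 18 = 27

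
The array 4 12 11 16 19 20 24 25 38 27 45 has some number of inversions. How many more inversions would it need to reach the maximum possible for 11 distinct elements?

Maximum inversions for 11 distinct elements is C(11, 2) = 11·10/2 = 55.
Current inversions — for each element, count later smaller elements:
4: 0
12: 1
11: 0
16: 0
19: 0
20: 0
24: 0
25: 0
38: 1
27: 0
45: 0
Current total: 0 + 1 + 0 + 0 + 0 + 0 + 0 + 0 + 1 + 0 + 0 = 2
Shortfall: 55 − 2 = 53

53 inversions short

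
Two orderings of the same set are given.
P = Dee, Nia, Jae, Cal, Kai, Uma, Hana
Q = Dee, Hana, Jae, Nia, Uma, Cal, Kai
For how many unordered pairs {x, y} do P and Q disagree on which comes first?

8 disagreeing pairs

Assign each item its position (1..7) in the first ordering, then rewrite the second ordering as that position sequence:
positions: Dee→1, Nia→2, Jae→3, Cal→4, Kai→5, Uma→6, Hana→7
second ordering as positions: [1, 7, 3, 2, 6, 4, 5]
Discordant pairs = inversions in this position sequence.
1: 0
7: 3, 2, 6, 4, 5 → 5
3: 2 → 1
2: 0
6: 4, 5 → 2
4: 0
5: 0
Total: 0 + 5 + 1 + 0 + 2 + 0 + 0 = 8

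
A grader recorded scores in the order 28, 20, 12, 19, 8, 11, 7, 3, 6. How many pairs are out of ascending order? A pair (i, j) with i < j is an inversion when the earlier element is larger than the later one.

Count, for each position, how many later elements it exceeds:
28: 8
20: 7
12: 5
19: 5
8: 3
11: 3
7: 2
3: 0
6: 0
Sum: 8 + 7 + 5 + 5 + 3 + 3 + 2 + 0 + 0 = 33

33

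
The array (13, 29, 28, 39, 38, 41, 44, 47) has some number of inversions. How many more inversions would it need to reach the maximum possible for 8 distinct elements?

26 inversions short

Maximum inversions for 8 distinct elements is C(8, 2) = 8·7/2 = 28.
Current inversions — for each element, count later smaller elements:
13: 0
29: 1
28: 0
39: 1
38: 0
41: 0
44: 0
47: 0
Current total: 0 + 1 + 0 + 1 + 0 + 0 + 0 + 0 = 2
Shortfall: 28 − 2 = 26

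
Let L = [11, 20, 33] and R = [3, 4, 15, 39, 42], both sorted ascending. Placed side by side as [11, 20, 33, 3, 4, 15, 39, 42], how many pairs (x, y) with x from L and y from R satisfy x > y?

8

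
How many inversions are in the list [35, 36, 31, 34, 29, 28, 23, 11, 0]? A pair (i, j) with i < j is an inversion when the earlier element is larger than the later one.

For each element, count later entries that are smaller:
35 → 31, 34, 29, 28, 23, 11, 0 → 7
36 → 31, 34, 29, 28, 23, 11, 0 → 7
31 → 29, 28, 23, 11, 0 → 5
34 → 29, 28, 23, 11, 0 → 5
29 → 28, 23, 11, 0 → 4
28 → 23, 11, 0 → 3
23 → 11, 0 → 2
11 → 0 → 1
0 → none → 0
Sum: 7 + 7 + 5 + 5 + 4 + 3 + 2 + 1 + 0 = 34

There are 34 inversions.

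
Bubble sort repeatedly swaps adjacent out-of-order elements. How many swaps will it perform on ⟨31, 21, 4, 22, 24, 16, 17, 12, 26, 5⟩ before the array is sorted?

Swaps: 28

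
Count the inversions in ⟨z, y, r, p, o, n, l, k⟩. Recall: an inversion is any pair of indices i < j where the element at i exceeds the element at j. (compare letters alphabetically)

For each element, count later entries that are smaller:
z → y, r, p, o, n, l, k → 7
y → r, p, o, n, l, k → 6
r → p, o, n, l, k → 5
p → o, n, l, k → 4
o → n, l, k → 3
n → l, k → 2
l → k → 1
k → none → 0
Sum: 7 + 6 + 5 + 4 + 3 + 2 + 1 + 0 = 28

28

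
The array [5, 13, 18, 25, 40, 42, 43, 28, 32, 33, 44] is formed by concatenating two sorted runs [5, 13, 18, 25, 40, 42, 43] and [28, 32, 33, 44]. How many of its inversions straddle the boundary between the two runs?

Take each right-half value and tally the left-half values above it:
r = 28: 40, 42, 43 → 3
r = 32: 40, 42, 43 → 3
r = 33: 40, 42, 43 → 3
r = 44: none → 0
Cross-inversions: 3 + 3 + 3 + 0 = 9

9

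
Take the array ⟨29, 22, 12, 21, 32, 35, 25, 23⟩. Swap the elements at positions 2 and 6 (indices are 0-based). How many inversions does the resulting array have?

Positions 2 and 6 hold 12 and 25; after swapping, the array is [29, 22, 25, 21, 32, 35, 12, 23].
Sweep left to right; for each value list the smaller values that follow it:
29: 5
22: 2
25: 3
21: 1
32: 2
35: 2
12: 0
23: 0
Sum: 5 + 2 + 3 + 1 + 2 + 2 + 0 + 0 = 15

15 inversions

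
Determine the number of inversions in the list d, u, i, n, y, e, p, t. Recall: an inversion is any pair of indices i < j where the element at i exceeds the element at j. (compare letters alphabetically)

10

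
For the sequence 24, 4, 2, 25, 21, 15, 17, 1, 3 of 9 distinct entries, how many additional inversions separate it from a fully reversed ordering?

Maximum inversions for 9 distinct elements is C(9, 2) = 9·8/2 = 36.
Current inversions — for each element, count later smaller elements:
24: 7
4: 3
2: 1
25: 5
21: 4
15: 2
17: 2
1: 0
3: 0
Current total: 7 + 3 + 1 + 5 + 4 + 2 + 2 + 0 + 0 = 24
Shortfall: 36 − 24 = 12

12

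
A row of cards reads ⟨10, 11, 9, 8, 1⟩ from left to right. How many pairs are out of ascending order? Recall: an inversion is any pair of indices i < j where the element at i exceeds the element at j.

9 out-of-order pairs

Out-of-order index pairs (0-indexed):
(0,2): 10 > 9
(0,3): 10 > 8
(0,4): 10 > 1
(1,2): 11 > 9
(1,3): 11 > 8
(1,4): 11 > 1
(2,3): 9 > 8
(2,4): 9 > 1
(3,4): 8 > 1
That's 9 pairs.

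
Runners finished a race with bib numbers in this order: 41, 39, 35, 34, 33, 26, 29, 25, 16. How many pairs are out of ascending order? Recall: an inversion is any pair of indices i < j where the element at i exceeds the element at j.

Element-by-element contributions:
41 → 39, 35, 34, 33, 26, 29, 25, 16 → 8
39 → 35, 34, 33, 26, 29, 25, 16 → 7
35 → 34, 33, 26, 29, 25, 16 → 6
34 → 33, 26, 29, 25, 16 → 5
33 → 26, 29, 25, 16 → 4
26 → 25, 16 → 2
29 → 25, 16 → 2
25 → 16 → 1
16 → none → 0
Sum: 8 + 7 + 6 + 5 + 4 + 2 + 2 + 1 + 0 = 35

35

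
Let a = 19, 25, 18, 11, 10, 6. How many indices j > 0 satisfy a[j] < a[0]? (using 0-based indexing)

4 such elements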